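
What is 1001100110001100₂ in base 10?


Positional values:
Bit 2: 1 × 2^2 = 4
Bit 3: 1 × 2^3 = 8
Bit 7: 1 × 2^7 = 128
Bit 8: 1 × 2^8 = 256
Bit 11: 1 × 2^11 = 2048
Bit 12: 1 × 2^12 = 4096
Bit 15: 1 × 2^15 = 32768
Sum = 4 + 8 + 128 + 256 + 2048 + 4096 + 32768
= 39308


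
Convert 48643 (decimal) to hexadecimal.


Divide by 16 repeatedly:
48643 ÷ 16 = 3040 remainder 3 (3)
3040 ÷ 16 = 190 remainder 0 (0)
190 ÷ 16 = 11 remainder 14 (E)
11 ÷ 16 = 0 remainder 11 (B)
Reading remainders bottom-up:
= 0xBE03


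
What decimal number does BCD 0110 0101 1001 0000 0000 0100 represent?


Each 4-bit group → digit:
  0110 → 6
  0101 → 5
  1001 → 9
  0000 → 0
  0000 → 0
  0100 → 4
= 659004


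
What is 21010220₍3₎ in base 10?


Positional values (base 3):
  0 × 3^0 = 0 × 1 = 0
  2 × 3^1 = 2 × 3 = 6
  2 × 3^2 = 2 × 9 = 18
  0 × 3^3 = 0 × 27 = 0
  1 × 3^4 = 1 × 81 = 81
  0 × 3^5 = 0 × 243 = 0
  1 × 3^6 = 1 × 729 = 729
  2 × 3^7 = 2 × 2187 = 4374
Sum = 0 + 6 + 18 + 0 + 81 + 0 + 729 + 4374
= 5208


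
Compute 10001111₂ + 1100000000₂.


Align and add column by column (LSB to MSB, carry propagating):
  00010001111
+ 01100000000
  -----------
  col 0: 1 + 0 + 0 (carry in) = 1 → bit 1, carry out 0
  col 1: 1 + 0 + 0 (carry in) = 1 → bit 1, carry out 0
  col 2: 1 + 0 + 0 (carry in) = 1 → bit 1, carry out 0
  col 3: 1 + 0 + 0 (carry in) = 1 → bit 1, carry out 0
  col 4: 0 + 0 + 0 (carry in) = 0 → bit 0, carry out 0
  col 5: 0 + 0 + 0 (carry in) = 0 → bit 0, carry out 0
  col 6: 0 + 0 + 0 (carry in) = 0 → bit 0, carry out 0
  col 7: 1 + 0 + 0 (carry in) = 1 → bit 1, carry out 0
  col 8: 0 + 1 + 0 (carry in) = 1 → bit 1, carry out 0
  col 9: 0 + 1 + 0 (carry in) = 1 → bit 1, carry out 0
  col 10: 0 + 0 + 0 (carry in) = 0 → bit 0, carry out 0
Reading bits MSB→LSB: 01110001111
Strip leading zeros: 1110001111
= 1110001111


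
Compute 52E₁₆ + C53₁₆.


Align and add column by column (LSB to MSB, each column mod 16 with carry):
  052E
+ 0C53
  ----
  col 0: E(14) + 3(3) + 0 (carry in) = 17 → 1(1), carry out 1
  col 1: 2(2) + 5(5) + 1 (carry in) = 8 → 8(8), carry out 0
  col 2: 5(5) + C(12) + 0 (carry in) = 17 → 1(1), carry out 1
  col 3: 0(0) + 0(0) + 1 (carry in) = 1 → 1(1), carry out 0
Reading digits MSB→LSB: 1181
Strip leading zeros: 1181
= 0x1181


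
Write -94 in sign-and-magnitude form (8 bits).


Sign bit: 1 (negative)
Magnitude: 94 = 1011110
= 11011110


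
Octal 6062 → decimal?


Positional values:
Position 0: 2 × 8^0 = 2
Position 1: 6 × 8^1 = 48
Position 2: 0 × 8^2 = 0
Position 3: 6 × 8^3 = 3072
Sum = 2 + 48 + 0 + 3072
= 3122


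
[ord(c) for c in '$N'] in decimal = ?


String: '$N'  (2 characters)
Per-character ASCII lookup:
  '$': special character: '$' = 36
  'N': uppercase starts at 65: 'N' = 65 + 13 = 78
= 36 78


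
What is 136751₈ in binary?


Each octal digit → 3 binary bits:
  1 = 001
  3 = 011
  6 = 110
  7 = 111
  5 = 101
  1 = 001
Concatenate: 001 011 110 111 101 001
= 001011110111101001


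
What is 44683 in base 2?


Divide by 2 repeatedly:
44683 ÷ 2 = 22341 remainder 1
22341 ÷ 2 = 11170 remainder 1
11170 ÷ 2 = 5585 remainder 0
5585 ÷ 2 = 2792 remainder 1
2792 ÷ 2 = 1396 remainder 0
1396 ÷ 2 = 698 remainder 0
698 ÷ 2 = 349 remainder 0
349 ÷ 2 = 174 remainder 1
174 ÷ 2 = 87 remainder 0
87 ÷ 2 = 43 remainder 1
43 ÷ 2 = 21 remainder 1
21 ÷ 2 = 10 remainder 1
10 ÷ 2 = 5 remainder 0
5 ÷ 2 = 2 remainder 1
2 ÷ 2 = 1 remainder 0
1 ÷ 2 = 0 remainder 1
Reading remainders bottom-up:
= 1010111010001011


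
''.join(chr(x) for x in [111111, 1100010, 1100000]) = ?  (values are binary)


Codes (binary): 111111 1100010 1100000
Per-code ASCII lookup:
  111111 = 63  (special character) → '?'
  1100010 = 98  (range 97-122: lowercase, 98 - 97 = 1) → 'b'
  1100000 = 96  (special character) → '`'
= '?b`'


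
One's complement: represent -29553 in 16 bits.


Original: 0111001101110001
Invert all bits:
  bit 0: 0 → 1
  bit 1: 1 → 0
  bit 2: 1 → 0
  bit 3: 1 → 0
  bit 4: 0 → 1
  bit 5: 0 → 1
  bit 6: 1 → 0
  bit 7: 1 → 0
  bit 8: 0 → 1
  bit 9: 1 → 0
  bit 10: 1 → 0
  bit 11: 1 → 0
  bit 12: 0 → 1
  bit 13: 0 → 1
  bit 14: 0 → 1
  bit 15: 1 → 0
= 1000110010001110


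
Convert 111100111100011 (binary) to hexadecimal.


Group into 4-bit nibbles: 0111100111100011
  0111 = 7
  1001 = 9
  1110 = E
  0011 = 3
= 0x79E3


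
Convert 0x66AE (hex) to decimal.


Positional values:
Position 0: E × 16^0 = 14 × 1 = 14
Position 1: A × 16^1 = 10 × 16 = 160
Position 2: 6 × 16^2 = 6 × 256 = 1536
Position 3: 6 × 16^3 = 6 × 4096 = 24576
Sum = 14 + 160 + 1536 + 24576
= 26286


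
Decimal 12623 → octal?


Divide by 8 repeatedly:
12623 ÷ 8 = 1577 remainder 7
1577 ÷ 8 = 197 remainder 1
197 ÷ 8 = 24 remainder 5
24 ÷ 8 = 3 remainder 0
3 ÷ 8 = 0 remainder 3
Reading remainders bottom-up:
= 0o30517


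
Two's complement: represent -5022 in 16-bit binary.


Original: 0001001110011110
Step 1 - Invert all bits: 1110110001100001
Step 2 - Add 1: 1110110001100001 + 1
= 1110110001100010 (represents -5022)


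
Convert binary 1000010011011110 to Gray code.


Binary: 1000010011011110
Gray code: G = B XOR (B >> 1)
B >> 1 = 0100001001101111
1000010011011110 XOR 0100001001101111:
  1 XOR 0 = 1
  0 XOR 1 = 1
  0 XOR 0 = 0
  0 XOR 0 = 0
  0 XOR 0 = 0
  1 XOR 0 = 1
  0 XOR 1 = 1
  0 XOR 0 = 0
  1 XOR 0 = 1
  1 XOR 1 = 0
  0 XOR 1 = 1
  1 XOR 0 = 1
  1 XOR 1 = 0
  1 XOR 1 = 0
  1 XOR 1 = 0
  0 XOR 1 = 1
= 1100011010110001


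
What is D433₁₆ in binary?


Each hex digit → 4 binary bits:
  D = 1101
  4 = 0100
  3 = 0011
  3 = 0011
Concatenate: 1101 0100 0011 0011
= 1101010000110011


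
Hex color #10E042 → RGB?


Hex: #10E042
R = 10₁₆ = 16
G = E0₁₆ = 224
B = 42₁₆ = 66
= RGB(16, 224, 66)


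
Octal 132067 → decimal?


Positional values:
Position 0: 7 × 8^0 = 7
Position 1: 6 × 8^1 = 48
Position 2: 0 × 8^2 = 0
Position 3: 2 × 8^3 = 1024
Position 4: 3 × 8^4 = 12288
Position 5: 1 × 8^5 = 32768
Sum = 7 + 48 + 0 + 1024 + 12288 + 32768
= 46135


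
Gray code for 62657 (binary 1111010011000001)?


Binary: 1111010011000001
Gray code: G = B XOR (B >> 1)
B >> 1 = 0111101001100000
1111010011000001 XOR 0111101001100000:
  1 XOR 0 = 1
  1 XOR 1 = 0
  1 XOR 1 = 0
  1 XOR 1 = 0
  0 XOR 1 = 1
  1 XOR 0 = 1
  0 XOR 1 = 1
  0 XOR 0 = 0
  1 XOR 0 = 1
  1 XOR 1 = 0
  0 XOR 1 = 1
  0 XOR 0 = 0
  0 XOR 0 = 0
  0 XOR 0 = 0
  0 XOR 0 = 0
  1 XOR 0 = 1
= 1000111010100001


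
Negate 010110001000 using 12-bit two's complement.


Original: 010110001000
Step 1 - Invert all bits: 101001110111
Step 2 - Add 1: 101001110111 + 1
= 101001111000 (represents -1416)


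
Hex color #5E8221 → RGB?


Hex: #5E8221
R = 5E₁₆ = 94
G = 82₁₆ = 130
B = 21₁₆ = 33
= RGB(94, 130, 33)


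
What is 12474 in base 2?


Divide by 2 repeatedly:
12474 ÷ 2 = 6237 remainder 0
6237 ÷ 2 = 3118 remainder 1
3118 ÷ 2 = 1559 remainder 0
1559 ÷ 2 = 779 remainder 1
779 ÷ 2 = 389 remainder 1
389 ÷ 2 = 194 remainder 1
194 ÷ 2 = 97 remainder 0
97 ÷ 2 = 48 remainder 1
48 ÷ 2 = 24 remainder 0
24 ÷ 2 = 12 remainder 0
12 ÷ 2 = 6 remainder 0
6 ÷ 2 = 3 remainder 0
3 ÷ 2 = 1 remainder 1
1 ÷ 2 = 0 remainder 1
Reading remainders bottom-up:
= 11000010111010


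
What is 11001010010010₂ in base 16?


Group into 4-bit nibbles: 0011001010010010
  0011 = 3
  0010 = 2
  1001 = 9
  0010 = 2
= 0x3292


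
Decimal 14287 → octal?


Divide by 8 repeatedly:
14287 ÷ 8 = 1785 remainder 7
1785 ÷ 8 = 223 remainder 1
223 ÷ 8 = 27 remainder 7
27 ÷ 8 = 3 remainder 3
3 ÷ 8 = 0 remainder 3
Reading remainders bottom-up:
= 0o33717


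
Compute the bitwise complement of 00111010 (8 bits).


Original: 00111010
Invert all bits:
  bit 0: 0 → 1
  bit 1: 0 → 1
  bit 2: 1 → 0
  bit 3: 1 → 0
  bit 4: 1 → 0
  bit 5: 0 → 1
  bit 6: 1 → 0
  bit 7: 0 → 1
= 11000101


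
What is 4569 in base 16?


Divide by 16 repeatedly:
4569 ÷ 16 = 285 remainder 9 (9)
285 ÷ 16 = 17 remainder 13 (D)
17 ÷ 16 = 1 remainder 1 (1)
1 ÷ 16 = 0 remainder 1 (1)
Reading remainders bottom-up:
= 0x11D9


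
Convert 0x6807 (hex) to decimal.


Positional values:
Position 0: 7 × 16^0 = 7 × 1 = 7
Position 1: 0 × 16^1 = 0 × 16 = 0
Position 2: 8 × 16^2 = 8 × 256 = 2048
Position 3: 6 × 16^3 = 6 × 4096 = 24576
Sum = 7 + 0 + 2048 + 24576
= 26631


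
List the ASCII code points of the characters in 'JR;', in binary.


String: 'JR;'  (3 characters)
Per-character ASCII lookup:
  'J': uppercase starts at 65: 'J' = 65 + 9 = 74 → 1001010
  'R': uppercase starts at 65: 'R' = 65 + 17 = 82 → 1010010
  ';': special character: ';' = 59 → 111011
= 1001010 1010010 111011


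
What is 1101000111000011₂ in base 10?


Positional values:
Bit 0: 1 × 2^0 = 1
Bit 1: 1 × 2^1 = 2
Bit 6: 1 × 2^6 = 64
Bit 7: 1 × 2^7 = 128
Bit 8: 1 × 2^8 = 256
Bit 12: 1 × 2^12 = 4096
Bit 14: 1 × 2^14 = 16384
Bit 15: 1 × 2^15 = 32768
Sum = 1 + 2 + 64 + 128 + 256 + 4096 + 16384 + 32768
= 53699


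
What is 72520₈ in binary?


Each octal digit → 3 binary bits:
  7 = 111
  2 = 010
  5 = 101
  2 = 010
  0 = 000
Concatenate: 111 010 101 010 000
= 111010101010000


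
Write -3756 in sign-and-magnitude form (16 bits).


Sign bit: 1 (negative)
Magnitude: 3756 = 000111010101100
= 1000111010101100


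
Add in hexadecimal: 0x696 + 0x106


Align and add column by column (LSB to MSB, each column mod 16 with carry):
  0696
+ 0106
  ----
  col 0: 6(6) + 6(6) + 0 (carry in) = 12 → C(12), carry out 0
  col 1: 9(9) + 0(0) + 0 (carry in) = 9 → 9(9), carry out 0
  col 2: 6(6) + 1(1) + 0 (carry in) = 7 → 7(7), carry out 0
  col 3: 0(0) + 0(0) + 0 (carry in) = 0 → 0(0), carry out 0
Reading digits MSB→LSB: 079C
Strip leading zeros: 79C
= 0x79C


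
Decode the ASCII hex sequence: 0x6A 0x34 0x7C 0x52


Codes (hex): 0x6A 0x34 0x7C 0x52
Per-code ASCII lookup:
  0x6A = 106  (range 97-122: lowercase, 106 - 97 = 9) → 'j'
  0x34 = 52  (range 48-57: digits, 52 - 48 = 4) → '4'
  0x7C = 124  (special character) → '|'
  0x52 = 82  (range 65-90: uppercase, 82 - 65 = 17) → 'R'
= 'j4|R'


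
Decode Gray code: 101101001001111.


Gray code: 101101001001111
MSB stays the same: 1
Each subsequent bit = prev_binary XOR current_gray:
  B[1] = 1 XOR 0 = 1
  B[2] = 1 XOR 1 = 0
  B[3] = 0 XOR 1 = 1
  B[4] = 1 XOR 0 = 1
  B[5] = 1 XOR 1 = 0
  B[6] = 0 XOR 0 = 0
  B[7] = 0 XOR 0 = 0
  B[8] = 0 XOR 1 = 1
  B[9] = 1 XOR 0 = 1
  B[10] = 1 XOR 0 = 1
  B[11] = 1 XOR 1 = 0
  B[12] = 0 XOR 1 = 1
  B[13] = 1 XOR 1 = 0
  B[14] = 0 XOR 1 = 1
= 110110001110101 (27765 decimal)


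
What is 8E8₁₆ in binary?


Each hex digit → 4 binary bits:
  8 = 1000
  E = 1110
  8 = 1000
Concatenate: 1000 1110 1000
= 100011101000


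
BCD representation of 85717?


Each digit → 4-bit binary:
  8 → 1000
  5 → 0101
  7 → 0111
  1 → 0001
  7 → 0111
= 1000 0101 0111 0001 0111


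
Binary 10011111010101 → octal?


Group into 3-bit groups: 010011111010101
  010 = 2
  011 = 3
  111 = 7
  010 = 2
  101 = 5
= 0o23725


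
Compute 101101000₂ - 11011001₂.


Align and subtract column by column (LSB to MSB, borrowing when needed):
  101101000
- 011011001
  ---------
  col 0: (0 - 0 borrow-in) - 1 → borrow from next column: (0+2) - 1 = 1, borrow out 1
  col 1: (0 - 1 borrow-in) - 0 → borrow from next column: (-1+2) - 0 = 1, borrow out 1
  col 2: (0 - 1 borrow-in) - 0 → borrow from next column: (-1+2) - 0 = 1, borrow out 1
  col 3: (1 - 1 borrow-in) - 1 → borrow from next column: (0+2) - 1 = 1, borrow out 1
  col 4: (0 - 1 borrow-in) - 1 → borrow from next column: (-1+2) - 1 = 0, borrow out 1
  col 5: (1 - 1 borrow-in) - 0 → 0 - 0 = 0, borrow out 0
  col 6: (1 - 0 borrow-in) - 1 → 1 - 1 = 0, borrow out 0
  col 7: (0 - 0 borrow-in) - 1 → borrow from next column: (0+2) - 1 = 1, borrow out 1
  col 8: (1 - 1 borrow-in) - 0 → 0 - 0 = 0, borrow out 0
Reading bits MSB→LSB: 010001111
Strip leading zeros: 10001111
= 10001111


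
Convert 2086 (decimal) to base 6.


Divide by 6 repeatedly:
2086 ÷ 6 = 347 remainder 4
347 ÷ 6 = 57 remainder 5
57 ÷ 6 = 9 remainder 3
9 ÷ 6 = 1 remainder 3
1 ÷ 6 = 0 remainder 1
Reading remainders bottom-up:
= 13354


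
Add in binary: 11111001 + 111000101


Align and add column by column (LSB to MSB, carry propagating):
  0011111001
+ 0111000101
  ----------
  col 0: 1 + 1 + 0 (carry in) = 2 → bit 0, carry out 1
  col 1: 0 + 0 + 1 (carry in) = 1 → bit 1, carry out 0
  col 2: 0 + 1 + 0 (carry in) = 1 → bit 1, carry out 0
  col 3: 1 + 0 + 0 (carry in) = 1 → bit 1, carry out 0
  col 4: 1 + 0 + 0 (carry in) = 1 → bit 1, carry out 0
  col 5: 1 + 0 + 0 (carry in) = 1 → bit 1, carry out 0
  col 6: 1 + 1 + 0 (carry in) = 2 → bit 0, carry out 1
  col 7: 1 + 1 + 1 (carry in) = 3 → bit 1, carry out 1
  col 8: 0 + 1 + 1 (carry in) = 2 → bit 0, carry out 1
  col 9: 0 + 0 + 1 (carry in) = 1 → bit 1, carry out 0
Reading bits MSB→LSB: 1010111110
Strip leading zeros: 1010111110
= 1010111110


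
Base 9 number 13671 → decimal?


Positional values (base 9):
  1 × 9^0 = 1 × 1 = 1
  7 × 9^1 = 7 × 9 = 63
  6 × 9^2 = 6 × 81 = 486
  3 × 9^3 = 3 × 729 = 2187
  1 × 9^4 = 1 × 6561 = 6561
Sum = 1 + 63 + 486 + 2187 + 6561
= 9298


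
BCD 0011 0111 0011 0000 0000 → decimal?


Each 4-bit group → digit:
  0011 → 3
  0111 → 7
  0011 → 3
  0000 → 0
  0000 → 0
= 37300


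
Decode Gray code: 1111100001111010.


Gray code: 1111100001111010
MSB stays the same: 1
Each subsequent bit = prev_binary XOR current_gray:
  B[1] = 1 XOR 1 = 0
  B[2] = 0 XOR 1 = 1
  B[3] = 1 XOR 1 = 0
  B[4] = 0 XOR 1 = 1
  B[5] = 1 XOR 0 = 1
  B[6] = 1 XOR 0 = 1
  B[7] = 1 XOR 0 = 1
  B[8] = 1 XOR 0 = 1
  B[9] = 1 XOR 1 = 0
  B[10] = 0 XOR 1 = 1
  B[11] = 1 XOR 1 = 0
  B[12] = 0 XOR 1 = 1
  B[13] = 1 XOR 0 = 1
  B[14] = 1 XOR 1 = 0
  B[15] = 0 XOR 0 = 0
= 1010111110101100 (44972 decimal)


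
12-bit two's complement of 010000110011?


Original: 010000110011
Step 1 - Invert all bits: 101111001100
Step 2 - Add 1: 101111001100 + 1
= 101111001101 (represents -1075)


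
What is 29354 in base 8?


Divide by 8 repeatedly:
29354 ÷ 8 = 3669 remainder 2
3669 ÷ 8 = 458 remainder 5
458 ÷ 8 = 57 remainder 2
57 ÷ 8 = 7 remainder 1
7 ÷ 8 = 0 remainder 7
Reading remainders bottom-up:
= 0o71252


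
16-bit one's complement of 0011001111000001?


Original: 0011001111000001
Invert all bits:
  bit 0: 0 → 1
  bit 1: 0 → 1
  bit 2: 1 → 0
  bit 3: 1 → 0
  bit 4: 0 → 1
  bit 5: 0 → 1
  bit 6: 1 → 0
  bit 7: 1 → 0
  bit 8: 1 → 0
  bit 9: 1 → 0
  bit 10: 0 → 1
  bit 11: 0 → 1
  bit 12: 0 → 1
  bit 13: 0 → 1
  bit 14: 0 → 1
  bit 15: 1 → 0
= 1100110000111110


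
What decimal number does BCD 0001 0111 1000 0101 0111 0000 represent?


Each 4-bit group → digit:
  0001 → 1
  0111 → 7
  1000 → 8
  0101 → 5
  0111 → 7
  0000 → 0
= 178570


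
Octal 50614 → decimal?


Positional values:
Position 0: 4 × 8^0 = 4
Position 1: 1 × 8^1 = 8
Position 2: 6 × 8^2 = 384
Position 3: 0 × 8^3 = 0
Position 4: 5 × 8^4 = 20480
Sum = 4 + 8 + 384 + 0 + 20480
= 20876


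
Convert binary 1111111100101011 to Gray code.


Binary: 1111111100101011
Gray code: G = B XOR (B >> 1)
B >> 1 = 0111111110010101
1111111100101011 XOR 0111111110010101:
  1 XOR 0 = 1
  1 XOR 1 = 0
  1 XOR 1 = 0
  1 XOR 1 = 0
  1 XOR 1 = 0
  1 XOR 1 = 0
  1 XOR 1 = 0
  1 XOR 1 = 0
  0 XOR 1 = 1
  0 XOR 0 = 0
  1 XOR 0 = 1
  0 XOR 1 = 1
  1 XOR 0 = 1
  0 XOR 1 = 1
  1 XOR 0 = 1
  1 XOR 1 = 0
= 1000000010111110


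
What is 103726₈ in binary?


Each octal digit → 3 binary bits:
  1 = 001
  0 = 000
  3 = 011
  7 = 111
  2 = 010
  6 = 110
Concatenate: 001 000 011 111 010 110
= 001000011111010110


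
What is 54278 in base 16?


Divide by 16 repeatedly:
54278 ÷ 16 = 3392 remainder 6 (6)
3392 ÷ 16 = 212 remainder 0 (0)
212 ÷ 16 = 13 remainder 4 (4)
13 ÷ 16 = 0 remainder 13 (D)
Reading remainders bottom-up:
= 0xD406


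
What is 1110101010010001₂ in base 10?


Positional values:
Bit 0: 1 × 2^0 = 1
Bit 4: 1 × 2^4 = 16
Bit 7: 1 × 2^7 = 128
Bit 9: 1 × 2^9 = 512
Bit 11: 1 × 2^11 = 2048
Bit 13: 1 × 2^13 = 8192
Bit 14: 1 × 2^14 = 16384
Bit 15: 1 × 2^15 = 32768
Sum = 1 + 16 + 128 + 512 + 2048 + 8192 + 16384 + 32768
= 60049


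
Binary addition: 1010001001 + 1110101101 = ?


Align and add column by column (LSB to MSB, carry propagating):
  01010001001
+ 01110101101
  -----------
  col 0: 1 + 1 + 0 (carry in) = 2 → bit 0, carry out 1
  col 1: 0 + 0 + 1 (carry in) = 1 → bit 1, carry out 0
  col 2: 0 + 1 + 0 (carry in) = 1 → bit 1, carry out 0
  col 3: 1 + 1 + 0 (carry in) = 2 → bit 0, carry out 1
  col 4: 0 + 0 + 1 (carry in) = 1 → bit 1, carry out 0
  col 5: 0 + 1 + 0 (carry in) = 1 → bit 1, carry out 0
  col 6: 0 + 0 + 0 (carry in) = 0 → bit 0, carry out 0
  col 7: 1 + 1 + 0 (carry in) = 2 → bit 0, carry out 1
  col 8: 0 + 1 + 1 (carry in) = 2 → bit 0, carry out 1
  col 9: 1 + 1 + 1 (carry in) = 3 → bit 1, carry out 1
  col 10: 0 + 0 + 1 (carry in) = 1 → bit 1, carry out 0
Reading bits MSB→LSB: 11000110110
Strip leading zeros: 11000110110
= 11000110110


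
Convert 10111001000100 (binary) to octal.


Group into 3-bit groups: 010111001000100
  010 = 2
  111 = 7
  001 = 1
  000 = 0
  100 = 4
= 0o27104


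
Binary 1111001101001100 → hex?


Group into 4-bit nibbles: 1111001101001100
  1111 = F
  0011 = 3
  0100 = 4
  1100 = C
= 0xF34C


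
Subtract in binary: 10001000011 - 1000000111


Align and subtract column by column (LSB to MSB, borrowing when needed):
  10001000011
- 01000000111
  -----------
  col 0: (1 - 0 borrow-in) - 1 → 1 - 1 = 0, borrow out 0
  col 1: (1 - 0 borrow-in) - 1 → 1 - 1 = 0, borrow out 0
  col 2: (0 - 0 borrow-in) - 1 → borrow from next column: (0+2) - 1 = 1, borrow out 1
  col 3: (0 - 1 borrow-in) - 0 → borrow from next column: (-1+2) - 0 = 1, borrow out 1
  col 4: (0 - 1 borrow-in) - 0 → borrow from next column: (-1+2) - 0 = 1, borrow out 1
  col 5: (0 - 1 borrow-in) - 0 → borrow from next column: (-1+2) - 0 = 1, borrow out 1
  col 6: (1 - 1 borrow-in) - 0 → 0 - 0 = 0, borrow out 0
  col 7: (0 - 0 borrow-in) - 0 → 0 - 0 = 0, borrow out 0
  col 8: (0 - 0 borrow-in) - 0 → 0 - 0 = 0, borrow out 0
  col 9: (0 - 0 borrow-in) - 1 → borrow from next column: (0+2) - 1 = 1, borrow out 1
  col 10: (1 - 1 borrow-in) - 0 → 0 - 0 = 0, borrow out 0
Reading bits MSB→LSB: 01000111100
Strip leading zeros: 1000111100
= 1000111100


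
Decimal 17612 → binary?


Divide by 2 repeatedly:
17612 ÷ 2 = 8806 remainder 0
8806 ÷ 2 = 4403 remainder 0
4403 ÷ 2 = 2201 remainder 1
2201 ÷ 2 = 1100 remainder 1
1100 ÷ 2 = 550 remainder 0
550 ÷ 2 = 275 remainder 0
275 ÷ 2 = 137 remainder 1
137 ÷ 2 = 68 remainder 1
68 ÷ 2 = 34 remainder 0
34 ÷ 2 = 17 remainder 0
17 ÷ 2 = 8 remainder 1
8 ÷ 2 = 4 remainder 0
4 ÷ 2 = 2 remainder 0
2 ÷ 2 = 1 remainder 0
1 ÷ 2 = 0 remainder 1
Reading remainders bottom-up:
= 100010011001100


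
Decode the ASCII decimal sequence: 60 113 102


Codes (decimal): 60 113 102
Per-code ASCII lookup:
  60  (special character) → '<'
  113  (range 97-122: lowercase, 113 - 97 = 16) → 'q'
  102  (range 97-122: lowercase, 102 - 97 = 5) → 'f'
= '<qf'


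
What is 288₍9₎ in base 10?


Positional values (base 9):
  8 × 9^0 = 8 × 1 = 8
  8 × 9^1 = 8 × 9 = 72
  2 × 9^2 = 2 × 81 = 162
Sum = 8 + 72 + 162
= 242


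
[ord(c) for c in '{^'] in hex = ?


String: '{^'  (2 characters)
Per-character ASCII lookup:
  '{': special character: '{' = 123 → 0x7B
  '^': special character: '^' = 94 → 0x5E
= 0x7B 0x5E


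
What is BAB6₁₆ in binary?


Each hex digit → 4 binary bits:
  B = 1011
  A = 1010
  B = 1011
  6 = 0110
Concatenate: 1011 1010 1011 0110
= 1011101010110110


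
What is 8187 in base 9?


Divide by 9 repeatedly:
8187 ÷ 9 = 909 remainder 6
909 ÷ 9 = 101 remainder 0
101 ÷ 9 = 11 remainder 2
11 ÷ 9 = 1 remainder 2
1 ÷ 9 = 0 remainder 1
Reading remainders bottom-up:
= 12206


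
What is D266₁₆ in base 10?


Positional values:
Position 0: 6 × 16^0 = 6 × 1 = 6
Position 1: 6 × 16^1 = 6 × 16 = 96
Position 2: 2 × 16^2 = 2 × 256 = 512
Position 3: D × 16^3 = 13 × 4096 = 53248
Sum = 6 + 96 + 512 + 53248
= 53862


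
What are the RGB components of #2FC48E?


Hex: #2FC48E
R = 2F₁₆ = 47
G = C4₁₆ = 196
B = 8E₁₆ = 142
= RGB(47, 196, 142)


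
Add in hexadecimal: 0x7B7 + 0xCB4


Align and add column by column (LSB to MSB, each column mod 16 with carry):
  07B7
+ 0CB4
  ----
  col 0: 7(7) + 4(4) + 0 (carry in) = 11 → B(11), carry out 0
  col 1: B(11) + B(11) + 0 (carry in) = 22 → 6(6), carry out 1
  col 2: 7(7) + C(12) + 1 (carry in) = 20 → 4(4), carry out 1
  col 3: 0(0) + 0(0) + 1 (carry in) = 1 → 1(1), carry out 0
Reading digits MSB→LSB: 146B
Strip leading zeros: 146B
= 0x146B


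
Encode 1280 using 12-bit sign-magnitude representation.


Sign bit: 0 (positive)
Magnitude: 1280 = 10100000000
= 010100000000


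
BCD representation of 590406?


Each digit → 4-bit binary:
  5 → 0101
  9 → 1001
  0 → 0000
  4 → 0100
  0 → 0000
  6 → 0110
= 0101 1001 0000 0100 0000 0110


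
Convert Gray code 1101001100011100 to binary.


Gray code: 1101001100011100
MSB stays the same: 1
Each subsequent bit = prev_binary XOR current_gray:
  B[1] = 1 XOR 1 = 0
  B[2] = 0 XOR 0 = 0
  B[3] = 0 XOR 1 = 1
  B[4] = 1 XOR 0 = 1
  B[5] = 1 XOR 0 = 1
  B[6] = 1 XOR 1 = 0
  B[7] = 0 XOR 1 = 1
  B[8] = 1 XOR 0 = 1
  B[9] = 1 XOR 0 = 1
  B[10] = 1 XOR 0 = 1
  B[11] = 1 XOR 1 = 0
  B[12] = 0 XOR 1 = 1
  B[13] = 1 XOR 1 = 0
  B[14] = 0 XOR 0 = 0
  B[15] = 0 XOR 0 = 0
= 1001110111101000 (40424 decimal)


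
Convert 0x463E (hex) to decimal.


Positional values:
Position 0: E × 16^0 = 14 × 1 = 14
Position 1: 3 × 16^1 = 3 × 16 = 48
Position 2: 6 × 16^2 = 6 × 256 = 1536
Position 3: 4 × 16^3 = 4 × 4096 = 16384
Sum = 14 + 48 + 1536 + 16384
= 17982


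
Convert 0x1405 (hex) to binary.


Each hex digit → 4 binary bits:
  1 = 0001
  4 = 0100
  0 = 0000
  5 = 0101
Concatenate: 0001 0100 0000 0101
= 0001010000000101


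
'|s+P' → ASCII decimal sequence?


String: '|s+P'  (4 characters)
Per-character ASCII lookup:
  '|': special character: '|' = 124
  's': lowercase starts at 97: 's' = 97 + 18 = 115
  '+': special character: '+' = 43
  'P': uppercase starts at 65: 'P' = 65 + 15 = 80
= 124 115 43 80


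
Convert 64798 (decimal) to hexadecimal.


Divide by 16 repeatedly:
64798 ÷ 16 = 4049 remainder 14 (E)
4049 ÷ 16 = 253 remainder 1 (1)
253 ÷ 16 = 15 remainder 13 (D)
15 ÷ 16 = 0 remainder 15 (F)
Reading remainders bottom-up:
= 0xFD1E


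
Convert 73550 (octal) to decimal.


Positional values:
Position 0: 0 × 8^0 = 0
Position 1: 5 × 8^1 = 40
Position 2: 5 × 8^2 = 320
Position 3: 3 × 8^3 = 1536
Position 4: 7 × 8^4 = 28672
Sum = 0 + 40 + 320 + 1536 + 28672
= 30568


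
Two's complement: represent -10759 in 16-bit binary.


Original: 0010101000000111
Step 1 - Invert all bits: 1101010111111000
Step 2 - Add 1: 1101010111111000 + 1
= 1101010111111001 (represents -10759)


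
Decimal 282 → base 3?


Divide by 3 repeatedly:
282 ÷ 3 = 94 remainder 0
94 ÷ 3 = 31 remainder 1
31 ÷ 3 = 10 remainder 1
10 ÷ 3 = 3 remainder 1
3 ÷ 3 = 1 remainder 0
1 ÷ 3 = 0 remainder 1
Reading remainders bottom-up:
= 101110


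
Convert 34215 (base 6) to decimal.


Positional values (base 6):
  5 × 6^0 = 5 × 1 = 5
  1 × 6^1 = 1 × 6 = 6
  2 × 6^2 = 2 × 36 = 72
  4 × 6^3 = 4 × 216 = 864
  3 × 6^4 = 3 × 1296 = 3888
Sum = 5 + 6 + 72 + 864 + 3888
= 4835


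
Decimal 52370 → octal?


Divide by 8 repeatedly:
52370 ÷ 8 = 6546 remainder 2
6546 ÷ 8 = 818 remainder 2
818 ÷ 8 = 102 remainder 2
102 ÷ 8 = 12 remainder 6
12 ÷ 8 = 1 remainder 4
1 ÷ 8 = 0 remainder 1
Reading remainders bottom-up:
= 0o146222


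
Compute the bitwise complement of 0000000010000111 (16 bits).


Original: 0000000010000111
Invert all bits:
  bit 0: 0 → 1
  bit 1: 0 → 1
  bit 2: 0 → 1
  bit 3: 0 → 1
  bit 4: 0 → 1
  bit 5: 0 → 1
  bit 6: 0 → 1
  bit 7: 0 → 1
  bit 8: 1 → 0
  bit 9: 0 → 1
  bit 10: 0 → 1
  bit 11: 0 → 1
  bit 12: 0 → 1
  bit 13: 1 → 0
  bit 14: 1 → 0
  bit 15: 1 → 0
= 1111111101111000


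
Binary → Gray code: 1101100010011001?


Binary: 1101100010011001
Gray code: G = B XOR (B >> 1)
B >> 1 = 0110110001001100
1101100010011001 XOR 0110110001001100:
  1 XOR 0 = 1
  1 XOR 1 = 0
  0 XOR 1 = 1
  1 XOR 0 = 1
  1 XOR 1 = 0
  0 XOR 1 = 1
  0 XOR 0 = 0
  0 XOR 0 = 0
  1 XOR 0 = 1
  0 XOR 1 = 1
  0 XOR 0 = 0
  1 XOR 0 = 1
  1 XOR 1 = 0
  0 XOR 1 = 1
  0 XOR 0 = 0
  1 XOR 0 = 1
= 1011010011010101


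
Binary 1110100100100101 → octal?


Group into 3-bit groups: 001110100100100101
  001 = 1
  110 = 6
  100 = 4
  100 = 4
  100 = 4
  101 = 5
= 0o164445


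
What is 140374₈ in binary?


Each octal digit → 3 binary bits:
  1 = 001
  4 = 100
  0 = 000
  3 = 011
  7 = 111
  4 = 100
Concatenate: 001 100 000 011 111 100
= 001100000011111100


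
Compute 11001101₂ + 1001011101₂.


Align and add column by column (LSB to MSB, carry propagating):
  00011001101
+ 01001011101
  -----------
  col 0: 1 + 1 + 0 (carry in) = 2 → bit 0, carry out 1
  col 1: 0 + 0 + 1 (carry in) = 1 → bit 1, carry out 0
  col 2: 1 + 1 + 0 (carry in) = 2 → bit 0, carry out 1
  col 3: 1 + 1 + 1 (carry in) = 3 → bit 1, carry out 1
  col 4: 0 + 1 + 1 (carry in) = 2 → bit 0, carry out 1
  col 5: 0 + 0 + 1 (carry in) = 1 → bit 1, carry out 0
  col 6: 1 + 1 + 0 (carry in) = 2 → bit 0, carry out 1
  col 7: 1 + 0 + 1 (carry in) = 2 → bit 0, carry out 1
  col 8: 0 + 0 + 1 (carry in) = 1 → bit 1, carry out 0
  col 9: 0 + 1 + 0 (carry in) = 1 → bit 1, carry out 0
  col 10: 0 + 0 + 0 (carry in) = 0 → bit 0, carry out 0
Reading bits MSB→LSB: 01100101010
Strip leading zeros: 1100101010
= 1100101010


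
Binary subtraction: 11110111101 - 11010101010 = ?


Align and subtract column by column (LSB to MSB, borrowing when needed):
  11110111101
- 11010101010
  -----------
  col 0: (1 - 0 borrow-in) - 0 → 1 - 0 = 1, borrow out 0
  col 1: (0 - 0 borrow-in) - 1 → borrow from next column: (0+2) - 1 = 1, borrow out 1
  col 2: (1 - 1 borrow-in) - 0 → 0 - 0 = 0, borrow out 0
  col 3: (1 - 0 borrow-in) - 1 → 1 - 1 = 0, borrow out 0
  col 4: (1 - 0 borrow-in) - 0 → 1 - 0 = 1, borrow out 0
  col 5: (1 - 0 borrow-in) - 1 → 1 - 1 = 0, borrow out 0
  col 6: (0 - 0 borrow-in) - 0 → 0 - 0 = 0, borrow out 0
  col 7: (1 - 0 borrow-in) - 1 → 1 - 1 = 0, borrow out 0
  col 8: (1 - 0 borrow-in) - 0 → 1 - 0 = 1, borrow out 0
  col 9: (1 - 0 borrow-in) - 1 → 1 - 1 = 0, borrow out 0
  col 10: (1 - 0 borrow-in) - 1 → 1 - 1 = 0, borrow out 0
Reading bits MSB→LSB: 00100010011
Strip leading zeros: 100010011
= 100010011


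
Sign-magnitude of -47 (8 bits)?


Sign bit: 1 (negative)
Magnitude: 47 = 0101111
= 10101111


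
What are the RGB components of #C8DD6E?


Hex: #C8DD6E
R = C8₁₆ = 200
G = DD₁₆ = 221
B = 6E₁₆ = 110
= RGB(200, 221, 110)


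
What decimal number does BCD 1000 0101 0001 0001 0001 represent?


Each 4-bit group → digit:
  1000 → 8
  0101 → 5
  0001 → 1
  0001 → 1
  0001 → 1
= 85111


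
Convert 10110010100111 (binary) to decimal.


Positional values:
Bit 0: 1 × 2^0 = 1
Bit 1: 1 × 2^1 = 2
Bit 2: 1 × 2^2 = 4
Bit 5: 1 × 2^5 = 32
Bit 7: 1 × 2^7 = 128
Bit 10: 1 × 2^10 = 1024
Bit 11: 1 × 2^11 = 2048
Bit 13: 1 × 2^13 = 8192
Sum = 1 + 2 + 4 + 32 + 128 + 1024 + 2048 + 8192
= 11431


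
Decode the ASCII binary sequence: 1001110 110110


Codes (binary): 1001110 110110
Per-code ASCII lookup:
  1001110 = 78  (range 65-90: uppercase, 78 - 65 = 13) → 'N'
  110110 = 54  (range 48-57: digits, 54 - 48 = 6) → '6'
= 'N6'


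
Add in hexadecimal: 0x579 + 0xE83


Align and add column by column (LSB to MSB, each column mod 16 with carry):
  0579
+ 0E83
  ----
  col 0: 9(9) + 3(3) + 0 (carry in) = 12 → C(12), carry out 0
  col 1: 7(7) + 8(8) + 0 (carry in) = 15 → F(15), carry out 0
  col 2: 5(5) + E(14) + 0 (carry in) = 19 → 3(3), carry out 1
  col 3: 0(0) + 0(0) + 1 (carry in) = 1 → 1(1), carry out 0
Reading digits MSB→LSB: 13FC
Strip leading zeros: 13FC
= 0x13FC


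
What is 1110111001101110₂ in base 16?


Group into 4-bit nibbles: 1110111001101110
  1110 = E
  1110 = E
  0110 = 6
  1110 = E
= 0xEE6E


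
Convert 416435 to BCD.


Each digit → 4-bit binary:
  4 → 0100
  1 → 0001
  6 → 0110
  4 → 0100
  3 → 0011
  5 → 0101
= 0100 0001 0110 0100 0011 0101


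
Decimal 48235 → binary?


Divide by 2 repeatedly:
48235 ÷ 2 = 24117 remainder 1
24117 ÷ 2 = 12058 remainder 1
12058 ÷ 2 = 6029 remainder 0
6029 ÷ 2 = 3014 remainder 1
3014 ÷ 2 = 1507 remainder 0
1507 ÷ 2 = 753 remainder 1
753 ÷ 2 = 376 remainder 1
376 ÷ 2 = 188 remainder 0
188 ÷ 2 = 94 remainder 0
94 ÷ 2 = 47 remainder 0
47 ÷ 2 = 23 remainder 1
23 ÷ 2 = 11 remainder 1
11 ÷ 2 = 5 remainder 1
5 ÷ 2 = 2 remainder 1
2 ÷ 2 = 1 remainder 0
1 ÷ 2 = 0 remainder 1
Reading remainders bottom-up:
= 1011110001101011


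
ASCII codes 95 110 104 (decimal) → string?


Codes (decimal): 95 110 104
Per-code ASCII lookup:
  95  (special character) → '_'
  110  (range 97-122: lowercase, 110 - 97 = 13) → 'n'
  104  (range 97-122: lowercase, 104 - 97 = 7) → 'h'
= '_nh'


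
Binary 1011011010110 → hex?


Group into 4-bit nibbles: 0001011011010110
  0001 = 1
  0110 = 6
  1101 = D
  0110 = 6
= 0x16D6


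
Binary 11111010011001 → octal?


Group into 3-bit groups: 011111010011001
  011 = 3
  111 = 7
  010 = 2
  011 = 3
  001 = 1
= 0o37231


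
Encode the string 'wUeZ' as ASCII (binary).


String: 'wUeZ'  (4 characters)
Per-character ASCII lookup:
  'w': lowercase starts at 97: 'w' = 97 + 22 = 119 → 1110111
  'U': uppercase starts at 65: 'U' = 65 + 20 = 85 → 1010101
  'e': lowercase starts at 97: 'e' = 97 + 4 = 101 → 1100101
  'Z': uppercase starts at 65: 'Z' = 65 + 25 = 90 → 1011010
= 1110111 1010101 1100101 1011010


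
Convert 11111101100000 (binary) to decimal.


Positional values:
Bit 5: 1 × 2^5 = 32
Bit 6: 1 × 2^6 = 64
Bit 8: 1 × 2^8 = 256
Bit 9: 1 × 2^9 = 512
Bit 10: 1 × 2^10 = 1024
Bit 11: 1 × 2^11 = 2048
Bit 12: 1 × 2^12 = 4096
Bit 13: 1 × 2^13 = 8192
Sum = 32 + 64 + 256 + 512 + 1024 + 2048 + 4096 + 8192
= 16224


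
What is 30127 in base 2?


Divide by 2 repeatedly:
30127 ÷ 2 = 15063 remainder 1
15063 ÷ 2 = 7531 remainder 1
7531 ÷ 2 = 3765 remainder 1
3765 ÷ 2 = 1882 remainder 1
1882 ÷ 2 = 941 remainder 0
941 ÷ 2 = 470 remainder 1
470 ÷ 2 = 235 remainder 0
235 ÷ 2 = 117 remainder 1
117 ÷ 2 = 58 remainder 1
58 ÷ 2 = 29 remainder 0
29 ÷ 2 = 14 remainder 1
14 ÷ 2 = 7 remainder 0
7 ÷ 2 = 3 remainder 1
3 ÷ 2 = 1 remainder 1
1 ÷ 2 = 0 remainder 1
Reading remainders bottom-up:
= 111010110101111


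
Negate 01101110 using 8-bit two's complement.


Original: 01101110
Step 1 - Invert all bits: 10010001
Step 2 - Add 1: 10010001 + 1
= 10010010 (represents -110)


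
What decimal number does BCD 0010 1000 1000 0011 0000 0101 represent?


Each 4-bit group → digit:
  0010 → 2
  1000 → 8
  1000 → 8
  0011 → 3
  0000 → 0
  0101 → 5
= 288305


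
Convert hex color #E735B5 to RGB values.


Hex: #E735B5
R = E7₁₆ = 231
G = 35₁₆ = 53
B = B5₁₆ = 181
= RGB(231, 53, 181)


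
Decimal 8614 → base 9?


Divide by 9 repeatedly:
8614 ÷ 9 = 957 remainder 1
957 ÷ 9 = 106 remainder 3
106 ÷ 9 = 11 remainder 7
11 ÷ 9 = 1 remainder 2
1 ÷ 9 = 0 remainder 1
Reading remainders bottom-up:
= 12731


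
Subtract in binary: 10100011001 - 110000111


Align and subtract column by column (LSB to MSB, borrowing when needed):
  10100011001
- 00110000111
  -----------
  col 0: (1 - 0 borrow-in) - 1 → 1 - 1 = 0, borrow out 0
  col 1: (0 - 0 borrow-in) - 1 → borrow from next column: (0+2) - 1 = 1, borrow out 1
  col 2: (0 - 1 borrow-in) - 1 → borrow from next column: (-1+2) - 1 = 0, borrow out 1
  col 3: (1 - 1 borrow-in) - 0 → 0 - 0 = 0, borrow out 0
  col 4: (1 - 0 borrow-in) - 0 → 1 - 0 = 1, borrow out 0
  col 5: (0 - 0 borrow-in) - 0 → 0 - 0 = 0, borrow out 0
  col 6: (0 - 0 borrow-in) - 0 → 0 - 0 = 0, borrow out 0
  col 7: (0 - 0 borrow-in) - 1 → borrow from next column: (0+2) - 1 = 1, borrow out 1
  col 8: (1 - 1 borrow-in) - 1 → borrow from next column: (0+2) - 1 = 1, borrow out 1
  col 9: (0 - 1 borrow-in) - 0 → borrow from next column: (-1+2) - 0 = 1, borrow out 1
  col 10: (1 - 1 borrow-in) - 0 → 0 - 0 = 0, borrow out 0
Reading bits MSB→LSB: 01110010010
Strip leading zeros: 1110010010
= 1110010010


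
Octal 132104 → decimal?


Positional values:
Position 0: 4 × 8^0 = 4
Position 1: 0 × 8^1 = 0
Position 2: 1 × 8^2 = 64
Position 3: 2 × 8^3 = 1024
Position 4: 3 × 8^4 = 12288
Position 5: 1 × 8^5 = 32768
Sum = 4 + 0 + 64 + 1024 + 12288 + 32768
= 46148


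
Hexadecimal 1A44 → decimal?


Positional values:
Position 0: 4 × 16^0 = 4 × 1 = 4
Position 1: 4 × 16^1 = 4 × 16 = 64
Position 2: A × 16^2 = 10 × 256 = 2560
Position 3: 1 × 16^3 = 1 × 4096 = 4096
Sum = 4 + 64 + 2560 + 4096
= 6724


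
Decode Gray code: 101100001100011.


Gray code: 101100001100011
MSB stays the same: 1
Each subsequent bit = prev_binary XOR current_gray:
  B[1] = 1 XOR 0 = 1
  B[2] = 1 XOR 1 = 0
  B[3] = 0 XOR 1 = 1
  B[4] = 1 XOR 0 = 1
  B[5] = 1 XOR 0 = 1
  B[6] = 1 XOR 0 = 1
  B[7] = 1 XOR 0 = 1
  B[8] = 1 XOR 1 = 0
  B[9] = 0 XOR 1 = 1
  B[10] = 1 XOR 0 = 1
  B[11] = 1 XOR 0 = 1
  B[12] = 1 XOR 0 = 1
  B[13] = 1 XOR 1 = 0
  B[14] = 0 XOR 1 = 1
= 110111110111101 (28605 decimal)


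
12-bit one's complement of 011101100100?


Original: 011101100100
Invert all bits:
  bit 0: 0 → 1
  bit 1: 1 → 0
  bit 2: 1 → 0
  bit 3: 1 → 0
  bit 4: 0 → 1
  bit 5: 1 → 0
  bit 6: 1 → 0
  bit 7: 0 → 1
  bit 8: 0 → 1
  bit 9: 1 → 0
  bit 10: 0 → 1
  bit 11: 0 → 1
= 100010011011


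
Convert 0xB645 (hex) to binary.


Each hex digit → 4 binary bits:
  B = 1011
  6 = 0110
  4 = 0100
  5 = 0101
Concatenate: 1011 0110 0100 0101
= 1011011001000101


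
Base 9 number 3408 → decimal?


Positional values (base 9):
  8 × 9^0 = 8 × 1 = 8
  0 × 9^1 = 0 × 9 = 0
  4 × 9^2 = 4 × 81 = 324
  3 × 9^3 = 3 × 729 = 2187
Sum = 8 + 0 + 324 + 2187
= 2519


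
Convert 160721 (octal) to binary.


Each octal digit → 3 binary bits:
  1 = 001
  6 = 110
  0 = 000
  7 = 111
  2 = 010
  1 = 001
Concatenate: 001 110 000 111 010 001
= 001110000111010001


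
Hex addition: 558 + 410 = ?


Align and add column by column (LSB to MSB, each column mod 16 with carry):
  0558
+ 0410
  ----
  col 0: 8(8) + 0(0) + 0 (carry in) = 8 → 8(8), carry out 0
  col 1: 5(5) + 1(1) + 0 (carry in) = 6 → 6(6), carry out 0
  col 2: 5(5) + 4(4) + 0 (carry in) = 9 → 9(9), carry out 0
  col 3: 0(0) + 0(0) + 0 (carry in) = 0 → 0(0), carry out 0
Reading digits MSB→LSB: 0968
Strip leading zeros: 968
= 0x968


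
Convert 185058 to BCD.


Each digit → 4-bit binary:
  1 → 0001
  8 → 1000
  5 → 0101
  0 → 0000
  5 → 0101
  8 → 1000
= 0001 1000 0101 0000 0101 1000


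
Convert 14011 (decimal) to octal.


Divide by 8 repeatedly:
14011 ÷ 8 = 1751 remainder 3
1751 ÷ 8 = 218 remainder 7
218 ÷ 8 = 27 remainder 2
27 ÷ 8 = 3 remainder 3
3 ÷ 8 = 0 remainder 3
Reading remainders bottom-up:
= 0o33273


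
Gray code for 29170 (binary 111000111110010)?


Binary: 111000111110010
Gray code: G = B XOR (B >> 1)
B >> 1 = 011100011111001
111000111110010 XOR 011100011111001:
  1 XOR 0 = 1
  1 XOR 1 = 0
  1 XOR 1 = 0
  0 XOR 1 = 1
  0 XOR 0 = 0
  0 XOR 0 = 0
  1 XOR 0 = 1
  1 XOR 1 = 0
  1 XOR 1 = 0
  1 XOR 1 = 0
  1 XOR 1 = 0
  0 XOR 1 = 1
  0 XOR 0 = 0
  1 XOR 0 = 1
  0 XOR 1 = 1
= 100100100001011


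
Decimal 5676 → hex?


Divide by 16 repeatedly:
5676 ÷ 16 = 354 remainder 12 (C)
354 ÷ 16 = 22 remainder 2 (2)
22 ÷ 16 = 1 remainder 6 (6)
1 ÷ 16 = 0 remainder 1 (1)
Reading remainders bottom-up:
= 0x162C


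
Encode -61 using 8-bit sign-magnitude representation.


Sign bit: 1 (negative)
Magnitude: 61 = 0111101
= 10111101


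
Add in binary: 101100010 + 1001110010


Align and add column by column (LSB to MSB, carry propagating):
  00101100010
+ 01001110010
  -----------
  col 0: 0 + 0 + 0 (carry in) = 0 → bit 0, carry out 0
  col 1: 1 + 1 + 0 (carry in) = 2 → bit 0, carry out 1
  col 2: 0 + 0 + 1 (carry in) = 1 → bit 1, carry out 0
  col 3: 0 + 0 + 0 (carry in) = 0 → bit 0, carry out 0
  col 4: 0 + 1 + 0 (carry in) = 1 → bit 1, carry out 0
  col 5: 1 + 1 + 0 (carry in) = 2 → bit 0, carry out 1
  col 6: 1 + 1 + 1 (carry in) = 3 → bit 1, carry out 1
  col 7: 0 + 0 + 1 (carry in) = 1 → bit 1, carry out 0
  col 8: 1 + 0 + 0 (carry in) = 1 → bit 1, carry out 0
  col 9: 0 + 1 + 0 (carry in) = 1 → bit 1, carry out 0
  col 10: 0 + 0 + 0 (carry in) = 0 → bit 0, carry out 0
Reading bits MSB→LSB: 01111010100
Strip leading zeros: 1111010100
= 1111010100


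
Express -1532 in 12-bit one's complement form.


Original: 010111111100
Invert all bits:
  bit 0: 0 → 1
  bit 1: 1 → 0
  bit 2: 0 → 1
  bit 3: 1 → 0
  bit 4: 1 → 0
  bit 5: 1 → 0
  bit 6: 1 → 0
  bit 7: 1 → 0
  bit 8: 1 → 0
  bit 9: 1 → 0
  bit 10: 0 → 1
  bit 11: 0 → 1
= 101000000011


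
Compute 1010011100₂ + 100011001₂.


Align and add column by column (LSB to MSB, carry propagating):
  01010011100
+ 00100011001
  -----------
  col 0: 0 + 1 + 0 (carry in) = 1 → bit 1, carry out 0
  col 1: 0 + 0 + 0 (carry in) = 0 → bit 0, carry out 0
  col 2: 1 + 0 + 0 (carry in) = 1 → bit 1, carry out 0
  col 3: 1 + 1 + 0 (carry in) = 2 → bit 0, carry out 1
  col 4: 1 + 1 + 1 (carry in) = 3 → bit 1, carry out 1
  col 5: 0 + 0 + 1 (carry in) = 1 → bit 1, carry out 0
  col 6: 0 + 0 + 0 (carry in) = 0 → bit 0, carry out 0
  col 7: 1 + 0 + 0 (carry in) = 1 → bit 1, carry out 0
  col 8: 0 + 1 + 0 (carry in) = 1 → bit 1, carry out 0
  col 9: 1 + 0 + 0 (carry in) = 1 → bit 1, carry out 0
  col 10: 0 + 0 + 0 (carry in) = 0 → bit 0, carry out 0
Reading bits MSB→LSB: 01110110101
Strip leading zeros: 1110110101
= 1110110101


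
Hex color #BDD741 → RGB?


Hex: #BDD741
R = BD₁₆ = 189
G = D7₁₆ = 215
B = 41₁₆ = 65
= RGB(189, 215, 65)


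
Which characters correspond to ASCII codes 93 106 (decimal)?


Codes (decimal): 93 106
Per-code ASCII lookup:
  93  (special character) → ']'
  106  (range 97-122: lowercase, 106 - 97 = 9) → 'j'
= ']j'


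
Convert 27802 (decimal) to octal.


Divide by 8 repeatedly:
27802 ÷ 8 = 3475 remainder 2
3475 ÷ 8 = 434 remainder 3
434 ÷ 8 = 54 remainder 2
54 ÷ 8 = 6 remainder 6
6 ÷ 8 = 0 remainder 6
Reading remainders bottom-up:
= 0o66232


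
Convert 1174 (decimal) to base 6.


Divide by 6 repeatedly:
1174 ÷ 6 = 195 remainder 4
195 ÷ 6 = 32 remainder 3
32 ÷ 6 = 5 remainder 2
5 ÷ 6 = 0 remainder 5
Reading remainders bottom-up:
= 5234


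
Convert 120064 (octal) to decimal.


Positional values:
Position 0: 4 × 8^0 = 4
Position 1: 6 × 8^1 = 48
Position 2: 0 × 8^2 = 0
Position 3: 0 × 8^3 = 0
Position 4: 2 × 8^4 = 8192
Position 5: 1 × 8^5 = 32768
Sum = 4 + 48 + 0 + 0 + 8192 + 32768
= 41012


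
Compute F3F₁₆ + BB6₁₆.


Align and add column by column (LSB to MSB, each column mod 16 with carry):
  0F3F
+ 0BB6
  ----
  col 0: F(15) + 6(6) + 0 (carry in) = 21 → 5(5), carry out 1
  col 1: 3(3) + B(11) + 1 (carry in) = 15 → F(15), carry out 0
  col 2: F(15) + B(11) + 0 (carry in) = 26 → A(10), carry out 1
  col 3: 0(0) + 0(0) + 1 (carry in) = 1 → 1(1), carry out 0
Reading digits MSB→LSB: 1AF5
Strip leading zeros: 1AF5
= 0x1AF5
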